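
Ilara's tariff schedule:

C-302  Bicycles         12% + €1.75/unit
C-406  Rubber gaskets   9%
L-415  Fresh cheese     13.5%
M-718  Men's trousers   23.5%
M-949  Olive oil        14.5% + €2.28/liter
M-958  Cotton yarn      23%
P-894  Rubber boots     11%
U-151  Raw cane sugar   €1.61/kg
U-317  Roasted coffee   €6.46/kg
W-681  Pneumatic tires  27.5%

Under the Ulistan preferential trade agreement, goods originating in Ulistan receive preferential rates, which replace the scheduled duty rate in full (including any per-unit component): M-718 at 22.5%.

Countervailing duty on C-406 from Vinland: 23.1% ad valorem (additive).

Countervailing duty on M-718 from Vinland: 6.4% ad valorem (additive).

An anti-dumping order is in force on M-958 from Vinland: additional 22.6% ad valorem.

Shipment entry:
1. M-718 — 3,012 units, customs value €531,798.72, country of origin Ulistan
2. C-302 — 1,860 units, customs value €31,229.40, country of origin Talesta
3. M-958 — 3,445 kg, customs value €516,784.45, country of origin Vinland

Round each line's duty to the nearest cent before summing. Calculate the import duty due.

€362,310.95

Line 1 (M-718, Ulistan, 3,012 units, €531,798.72):
Base rate for M-718 is 23.5%.
Origin Ulistan qualifies under the Ilara–Ulistan agreement and M-718 is covered: preferential rate 22.5% applies instead.
The additional-duty order on M-718 targets Vinland, not Ulistan; it does not apply.
Duty = €531,798.72 × 22.5% = €119,654.71.
Line 2 (C-302, Talesta, 1,860 units, €31,229.40):
Base rate for C-302 is 12% + €1.75/unit.
Duty = €31,229.40 × 12% + 1,860 × €1.75 = €7,002.53.
Line 3 (M-958, Vinland, 3,445 kg, €516,784.45):
Base rate for M-958 is 23%.
Additional duty on M-958 from Vinland: +22.6%. Applied ad valorem rate: 23% + 22.6% = 45.6%.
Duty = €516,784.45 × 45.6% = €235,653.71.
Total = €119,654.71 + €7,002.53 + €235,653.71 = €362,310.95.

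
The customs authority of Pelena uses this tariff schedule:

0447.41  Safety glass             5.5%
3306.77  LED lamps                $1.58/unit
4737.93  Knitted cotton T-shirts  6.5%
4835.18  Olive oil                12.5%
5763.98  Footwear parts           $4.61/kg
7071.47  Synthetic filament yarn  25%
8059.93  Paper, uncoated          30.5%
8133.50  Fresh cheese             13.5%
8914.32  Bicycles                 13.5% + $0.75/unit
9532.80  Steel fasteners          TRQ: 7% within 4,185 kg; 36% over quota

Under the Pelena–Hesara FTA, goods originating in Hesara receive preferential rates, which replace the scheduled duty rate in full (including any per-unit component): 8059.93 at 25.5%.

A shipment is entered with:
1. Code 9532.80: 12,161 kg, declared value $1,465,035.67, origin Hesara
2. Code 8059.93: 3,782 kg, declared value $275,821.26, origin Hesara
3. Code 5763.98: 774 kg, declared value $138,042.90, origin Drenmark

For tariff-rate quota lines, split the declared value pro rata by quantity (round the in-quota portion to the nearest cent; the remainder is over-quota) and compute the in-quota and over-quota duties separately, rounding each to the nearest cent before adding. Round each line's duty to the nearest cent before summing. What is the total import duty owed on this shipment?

$455,106.99

Line 1 (9532.80, Hesara, 12,161 kg, $1,465,035.67):
Code 9532.80 is under a tariff-rate quota (threshold 4,185 kg). In-quota: 4,185 kg at 7%; over-quota: 7,976 kg at 36%.
Pro-rata value split: in-quota = $1,465,035.67 × 4,185/12,161 = $504,166.95; over-quota = $1,465,035.67 − $504,166.95 = $960,868.72.
In-quota duty = $504,166.95 × 7% = $35,291.69. Over-quota duty = $960,868.72 × 36% = $345,912.74.
Line duty = $35,291.69 + $345,912.74 = $381,204.43.
Line 2 (8059.93, Hesara, 3,782 kg, $275,821.26):
Base rate for 8059.93 is 30.5%.
Origin Hesara qualifies under the Pelena–Hesara agreement and 8059.93 is covered: preferential rate 25.5% applies instead.
Duty = $275,821.26 × 25.5% = $70,334.42.
Line 3 (5763.98, Drenmark, 774 kg, $138,042.90):
Base rate for 5763.98 is $4.61/kg.
Duty = 774 × $4.61 = $3,568.14.
Total = $381,204.43 + $70,334.42 + $3,568.14 = $455,106.99.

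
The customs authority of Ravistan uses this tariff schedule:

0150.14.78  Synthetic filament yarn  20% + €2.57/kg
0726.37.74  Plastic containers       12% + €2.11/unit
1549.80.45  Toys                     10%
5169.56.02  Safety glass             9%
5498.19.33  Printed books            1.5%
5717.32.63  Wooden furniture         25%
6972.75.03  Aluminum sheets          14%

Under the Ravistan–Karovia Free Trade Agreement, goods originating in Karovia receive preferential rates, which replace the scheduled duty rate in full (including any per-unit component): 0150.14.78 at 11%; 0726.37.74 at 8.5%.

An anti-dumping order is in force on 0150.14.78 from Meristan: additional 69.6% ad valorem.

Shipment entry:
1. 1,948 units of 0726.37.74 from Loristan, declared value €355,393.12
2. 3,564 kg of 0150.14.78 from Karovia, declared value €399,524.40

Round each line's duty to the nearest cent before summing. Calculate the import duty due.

Line 1 (0726.37.74, Loristan, 1,948 units, €355,393.12):
Base rate for 0726.37.74 is 12% + €2.11/unit.
0726.37.74 has an FTA preferential rate, but origin Loristan is not Karovia; base rate stands.
Duty = €355,393.12 × 12% + 1,948 × €2.11 = €46,757.45.
Line 2 (0150.14.78, Karovia, 3,564 kg, €399,524.40):
Base rate for 0150.14.78 is 20% + €2.57/kg.
Origin Karovia qualifies under the Ravistan–Karovia agreement and 0150.14.78 is covered: preferential rate 11% applies instead.
The additional-duty order on 0150.14.78 targets Meristan, not Karovia; it does not apply.
Duty = €399,524.40 × 11% = €43,947.68.
Total = €46,757.45 + €43,947.68 = €90,705.13.

€90,705.13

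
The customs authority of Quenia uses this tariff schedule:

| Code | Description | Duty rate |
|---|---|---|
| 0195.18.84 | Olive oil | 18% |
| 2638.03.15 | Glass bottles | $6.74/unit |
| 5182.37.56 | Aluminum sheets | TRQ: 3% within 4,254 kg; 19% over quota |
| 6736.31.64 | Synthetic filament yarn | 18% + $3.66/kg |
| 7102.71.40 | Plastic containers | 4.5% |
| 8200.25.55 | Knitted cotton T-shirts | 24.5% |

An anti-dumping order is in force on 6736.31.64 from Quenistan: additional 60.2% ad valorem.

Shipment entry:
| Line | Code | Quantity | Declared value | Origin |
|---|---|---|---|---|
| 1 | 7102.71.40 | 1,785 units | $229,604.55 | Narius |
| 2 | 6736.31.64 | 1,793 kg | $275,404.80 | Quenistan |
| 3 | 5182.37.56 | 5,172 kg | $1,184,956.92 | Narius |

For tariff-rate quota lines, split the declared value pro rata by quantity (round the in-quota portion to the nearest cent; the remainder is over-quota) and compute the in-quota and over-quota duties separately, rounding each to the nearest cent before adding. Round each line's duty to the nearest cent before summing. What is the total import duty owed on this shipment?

Line 1 (7102.71.40, Narius, 1,785 units, $229,604.55):
Base rate for 7102.71.40 is 4.5%.
Duty = $229,604.55 × 4.5% = $10,332.20.
Line 2 (6736.31.64, Quenistan, 1,793 kg, $275,404.80):
Base rate for 6736.31.64 is 18% + $3.66/kg.
Additional duty on 6736.31.64 from Quenistan: +60.2%. Applied ad valorem rate: 18% + 60.2% = 78.2%.
Duty = $275,404.80 × 78.2% + 1,793 × $3.66 = $221,928.93.
Line 3 (5182.37.56, Narius, 5,172 kg, $1,184,956.92):
Code 5182.37.56 is under a tariff-rate quota (threshold 4,254 kg). In-quota: 4,254 kg at 3%; over-quota: 918 kg at 19%.
Pro-rata value split: in-quota = $1,184,956.92 × 4,254/5,172 = $974,633.94; over-quota = $1,184,956.92 − $974,633.94 = $210,322.98.
In-quota duty = $974,633.94 × 3% = $29,239.02. Over-quota duty = $210,322.98 × 19% = $39,961.37.
Line duty = $29,239.02 + $39,961.37 = $69,200.39.
Total = $10,332.20 + $221,928.93 + $69,200.39 = $301,461.52.

$301,461.52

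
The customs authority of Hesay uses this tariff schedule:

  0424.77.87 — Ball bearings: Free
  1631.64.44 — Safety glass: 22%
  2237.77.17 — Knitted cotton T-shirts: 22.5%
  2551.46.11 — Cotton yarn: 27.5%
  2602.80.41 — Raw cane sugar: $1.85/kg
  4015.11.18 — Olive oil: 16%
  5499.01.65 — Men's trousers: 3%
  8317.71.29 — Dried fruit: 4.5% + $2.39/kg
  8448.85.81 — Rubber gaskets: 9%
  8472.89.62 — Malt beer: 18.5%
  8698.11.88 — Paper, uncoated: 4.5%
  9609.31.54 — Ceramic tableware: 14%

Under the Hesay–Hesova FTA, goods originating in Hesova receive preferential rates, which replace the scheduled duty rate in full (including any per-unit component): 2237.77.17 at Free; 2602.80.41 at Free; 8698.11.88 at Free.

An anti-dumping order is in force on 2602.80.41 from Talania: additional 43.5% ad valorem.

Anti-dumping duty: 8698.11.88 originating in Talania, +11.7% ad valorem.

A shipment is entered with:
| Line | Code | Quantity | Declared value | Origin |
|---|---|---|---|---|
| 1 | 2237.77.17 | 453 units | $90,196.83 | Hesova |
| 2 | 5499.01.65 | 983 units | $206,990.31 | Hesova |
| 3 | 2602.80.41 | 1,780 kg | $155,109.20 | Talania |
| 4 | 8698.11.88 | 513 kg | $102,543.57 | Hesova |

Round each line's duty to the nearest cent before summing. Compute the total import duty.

Line 1 (2237.77.17, Hesova, 453 units, $90,196.83):
Base rate for 2237.77.17 is 22.5%.
Origin Hesova qualifies under the Hesay–Hesova agreement and 2237.77.17 is covered: preferential rate Free applies instead.
Duty = $90,196.83 × 0% = $0.00.
Line 2 (5499.01.65, Hesova, 983 units, $206,990.31):
Base rate for 5499.01.65 is 3%.
Origin Hesova is the FTA partner but 5499.01.65 is not on the preference list; base rate stands.
Duty = $206,990.31 × 3% = $6,209.71.
Line 3 (2602.80.41, Talania, 1,780 kg, $155,109.20):
Base rate for 2602.80.41 is $1.85/kg.
2602.80.41 has an FTA preferential rate, but origin Talania is not Hesova; base rate stands.
Additional duty on 2602.80.41 from Talania: +43.5% ad valorem. Applied ad valorem rate = 43.5%.
Duty = $155,109.20 × 43.5% + 1,780 × $1.85 = $70,765.50.
Line 4 (8698.11.88, Hesova, 513 kg, $102,543.57):
Base rate for 8698.11.88 is 4.5%.
Origin Hesova qualifies under the Hesay–Hesova agreement and 8698.11.88 is covered: preferential rate Free applies instead.
The additional-duty order on 8698.11.88 targets Talania, not Hesova; it does not apply.
Duty = $102,543.57 × 0% = $0.00.
Total = $0.00 + $6,209.71 + $70,765.50 + $0.00 = $76,975.21.

$76,975.21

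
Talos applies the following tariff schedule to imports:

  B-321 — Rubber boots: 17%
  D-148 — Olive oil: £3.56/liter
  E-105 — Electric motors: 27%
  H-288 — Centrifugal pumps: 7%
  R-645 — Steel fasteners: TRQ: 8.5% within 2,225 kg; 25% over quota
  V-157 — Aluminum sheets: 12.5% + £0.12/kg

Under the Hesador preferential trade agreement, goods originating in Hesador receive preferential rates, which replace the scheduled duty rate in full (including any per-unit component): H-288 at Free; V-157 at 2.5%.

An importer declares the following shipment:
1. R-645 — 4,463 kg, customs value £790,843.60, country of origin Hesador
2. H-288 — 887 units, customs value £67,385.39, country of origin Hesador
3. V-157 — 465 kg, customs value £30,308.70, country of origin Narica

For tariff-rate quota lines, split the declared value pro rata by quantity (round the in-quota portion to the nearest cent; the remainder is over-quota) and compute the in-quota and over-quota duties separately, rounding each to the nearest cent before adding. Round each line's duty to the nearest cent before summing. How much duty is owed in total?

£136,500.74

Line 1 (R-645, Hesador, 4,463 kg, £790,843.60):
Code R-645 is under a tariff-rate quota (threshold 2,225 kg). In-quota: 2,225 kg at 8.5%; over-quota: 2,238 kg at 25%.
Pro-rata value split: in-quota = £790,843.60 × 2,225/4,463 = £394,270.00; over-quota = £790,843.60 − £394,270.00 = £396,573.60.
In-quota duty = £394,270.00 × 8.5% = £33,512.95. Over-quota duty = £396,573.60 × 25% = £99,143.40.
Line duty = £33,512.95 + £99,143.40 = £132,656.35.
Line 2 (H-288, Hesador, 887 units, £67,385.39):
Base rate for H-288 is 7%.
Origin Hesador qualifies under the Talos–Hesador agreement and H-288 is covered: preferential rate Free applies instead.
Duty = £67,385.39 × 0% = £0.00.
Line 3 (V-157, Narica, 465 kg, £30,308.70):
Base rate for V-157 is 12.5% + £0.12/kg.
V-157 has an FTA preferential rate, but origin Narica is not Hesador; base rate stands.
Duty = £30,308.70 × 12.5% + 465 × £0.12 = £3,844.39.
Total = £132,656.35 + £0.00 + £3,844.39 = £136,500.74.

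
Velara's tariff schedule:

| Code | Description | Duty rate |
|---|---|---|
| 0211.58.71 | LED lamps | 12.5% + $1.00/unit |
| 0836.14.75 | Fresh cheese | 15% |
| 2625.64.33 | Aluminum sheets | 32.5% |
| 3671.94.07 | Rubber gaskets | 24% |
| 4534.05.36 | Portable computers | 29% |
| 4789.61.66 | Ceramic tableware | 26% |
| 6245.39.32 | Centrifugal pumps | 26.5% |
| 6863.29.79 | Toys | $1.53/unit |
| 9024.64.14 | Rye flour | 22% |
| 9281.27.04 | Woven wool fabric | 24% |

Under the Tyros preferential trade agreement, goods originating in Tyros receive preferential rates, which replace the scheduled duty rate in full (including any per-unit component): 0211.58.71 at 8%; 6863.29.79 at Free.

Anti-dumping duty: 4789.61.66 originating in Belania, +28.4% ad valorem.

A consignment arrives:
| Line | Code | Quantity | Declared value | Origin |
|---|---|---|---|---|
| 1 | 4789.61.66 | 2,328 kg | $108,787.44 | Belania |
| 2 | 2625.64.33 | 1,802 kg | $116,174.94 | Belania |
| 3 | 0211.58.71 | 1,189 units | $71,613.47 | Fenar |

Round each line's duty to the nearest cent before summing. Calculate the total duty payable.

Line 1 (4789.61.66, Belania, 2,328 kg, $108,787.44):
Base rate for 4789.61.66 is 26%.
Additional duty on 4789.61.66 from Belania: +28.4%. Applied ad valorem rate: 26% + 28.4% = 54.4%.
Duty = $108,787.44 × 54.4% = $59,180.37.
Line 2 (2625.64.33, Belania, 1,802 kg, $116,174.94):
Base rate for 2625.64.33 is 32.5%.
Duty = $116,174.94 × 32.5% = $37,756.86.
Line 3 (0211.58.71, Fenar, 1,189 units, $71,613.47):
Base rate for 0211.58.71 is 12.5% + $1.00/unit.
0211.58.71 has an FTA preferential rate, but origin Fenar is not Tyros; base rate stands.
Duty = $71,613.47 × 12.5% + 1,189 × $1.00 = $10,140.68.
Total = $59,180.37 + $37,756.86 + $10,140.68 = $107,077.91.

$107,077.91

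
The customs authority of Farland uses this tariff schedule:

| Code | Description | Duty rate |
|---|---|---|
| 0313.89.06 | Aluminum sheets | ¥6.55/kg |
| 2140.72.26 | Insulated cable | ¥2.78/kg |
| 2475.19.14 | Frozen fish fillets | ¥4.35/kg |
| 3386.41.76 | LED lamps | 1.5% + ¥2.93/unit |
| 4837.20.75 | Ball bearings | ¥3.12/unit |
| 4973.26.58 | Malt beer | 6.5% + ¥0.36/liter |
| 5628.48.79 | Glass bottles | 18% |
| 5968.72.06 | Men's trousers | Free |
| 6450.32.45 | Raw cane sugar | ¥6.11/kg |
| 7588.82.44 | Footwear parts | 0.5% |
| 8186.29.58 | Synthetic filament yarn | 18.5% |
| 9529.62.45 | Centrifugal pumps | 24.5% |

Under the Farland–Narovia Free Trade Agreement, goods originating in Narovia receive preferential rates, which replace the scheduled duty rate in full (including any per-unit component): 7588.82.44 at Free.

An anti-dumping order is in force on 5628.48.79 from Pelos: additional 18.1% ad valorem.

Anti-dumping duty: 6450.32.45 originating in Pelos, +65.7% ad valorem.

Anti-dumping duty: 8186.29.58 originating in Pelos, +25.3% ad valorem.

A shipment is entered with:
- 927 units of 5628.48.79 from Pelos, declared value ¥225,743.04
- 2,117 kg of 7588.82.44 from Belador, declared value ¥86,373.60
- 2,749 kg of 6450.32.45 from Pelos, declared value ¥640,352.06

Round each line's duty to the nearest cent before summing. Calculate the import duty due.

Line 1 (5628.48.79, Pelos, 927 units, ¥225,743.04):
Base rate for 5628.48.79 is 18%.
Additional duty on 5628.48.79 from Pelos: +18.1%. Applied ad valorem rate: 18% + 18.1% = 36.1%.
Duty = ¥225,743.04 × 36.1% = ¥81,493.24.
Line 2 (7588.82.44, Belador, 2,117 kg, ¥86,373.60):
Base rate for 7588.82.44 is 0.5%.
7588.82.44 has an FTA preferential rate, but origin Belador is not Narovia; base rate stands.
Duty = ¥86,373.60 × 0.5% = ¥431.87.
Line 3 (6450.32.45, Pelos, 2,749 kg, ¥640,352.06):
Base rate for 6450.32.45 is ¥6.11/kg.
Additional duty on 6450.32.45 from Pelos: +65.7% ad valorem. Applied ad valorem rate = 65.7%.
Duty = ¥640,352.06 × 65.7% + 2,749 × ¥6.11 = ¥437,507.69.
Total = ¥81,493.24 + ¥431.87 + ¥437,507.69 = ¥519,432.80.

¥519,432.80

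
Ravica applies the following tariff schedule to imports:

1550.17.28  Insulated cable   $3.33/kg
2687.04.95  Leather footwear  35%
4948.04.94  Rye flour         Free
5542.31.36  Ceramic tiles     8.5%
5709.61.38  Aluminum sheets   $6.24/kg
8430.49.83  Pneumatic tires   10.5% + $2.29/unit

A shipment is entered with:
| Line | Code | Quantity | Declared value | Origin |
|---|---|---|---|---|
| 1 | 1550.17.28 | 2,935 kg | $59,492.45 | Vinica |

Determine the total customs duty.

Line 1 (1550.17.28, Vinica, 2,935 kg, $59,492.45):
Base rate for 1550.17.28 is $3.33/kg.
Duty = 2,935 × $3.33 = $9,773.55.

$9,773.55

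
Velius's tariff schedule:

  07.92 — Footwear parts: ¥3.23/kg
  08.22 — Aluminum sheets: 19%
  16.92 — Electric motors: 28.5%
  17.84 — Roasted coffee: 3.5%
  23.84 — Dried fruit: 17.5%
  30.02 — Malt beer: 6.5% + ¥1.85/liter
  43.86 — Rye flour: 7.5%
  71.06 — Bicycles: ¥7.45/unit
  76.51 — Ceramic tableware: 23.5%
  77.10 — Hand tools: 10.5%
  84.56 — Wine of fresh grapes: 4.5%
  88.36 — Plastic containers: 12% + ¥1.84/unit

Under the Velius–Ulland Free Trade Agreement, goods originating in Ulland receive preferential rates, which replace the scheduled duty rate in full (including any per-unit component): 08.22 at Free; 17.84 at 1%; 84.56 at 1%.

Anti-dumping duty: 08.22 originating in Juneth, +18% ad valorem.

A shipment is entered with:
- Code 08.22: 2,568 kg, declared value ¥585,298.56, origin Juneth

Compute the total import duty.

Line 1 (08.22, Juneth, 2,568 kg, ¥585,298.56):
Base rate for 08.22 is 19%.
08.22 has an FTA preferential rate, but origin Juneth is not Ulland; base rate stands.
Additional duty on 08.22 from Juneth: +18%. Applied ad valorem rate: 19% + 18% = 37%.
Duty = ¥585,298.56 × 37% = ¥216,560.47.

¥216,560.47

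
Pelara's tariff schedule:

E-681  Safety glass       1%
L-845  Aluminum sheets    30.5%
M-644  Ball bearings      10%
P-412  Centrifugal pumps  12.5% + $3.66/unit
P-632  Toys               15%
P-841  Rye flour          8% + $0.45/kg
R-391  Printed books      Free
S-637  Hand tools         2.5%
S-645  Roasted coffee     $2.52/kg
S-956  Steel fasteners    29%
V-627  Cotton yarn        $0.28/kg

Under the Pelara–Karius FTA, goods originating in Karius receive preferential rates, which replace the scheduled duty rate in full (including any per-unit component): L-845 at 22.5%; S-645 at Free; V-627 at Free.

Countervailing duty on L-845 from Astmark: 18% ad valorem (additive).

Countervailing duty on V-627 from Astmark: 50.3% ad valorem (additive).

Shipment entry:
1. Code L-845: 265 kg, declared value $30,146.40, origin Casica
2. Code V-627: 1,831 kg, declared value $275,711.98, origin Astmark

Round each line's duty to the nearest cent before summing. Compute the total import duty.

Line 1 (L-845, Casica, 265 kg, $30,146.40):
Base rate for L-845 is 30.5%.
L-845 has an FTA preferential rate, but origin Casica is not Karius; base rate stands.
The additional-duty order on L-845 targets Astmark, not Casica; it does not apply.
Duty = $30,146.40 × 30.5% = $9,194.65.
Line 2 (V-627, Astmark, 1,831 kg, $275,711.98):
Base rate for V-627 is $0.28/kg.
V-627 has an FTA preferential rate, but origin Astmark is not Karius; base rate stands.
Additional duty on V-627 from Astmark: +50.3% ad valorem. Applied ad valorem rate = 50.3%.
Duty = $275,711.98 × 50.3% + 1,831 × $0.28 = $139,195.81.
Total = $9,194.65 + $139,195.81 = $148,390.46.

$148,390.46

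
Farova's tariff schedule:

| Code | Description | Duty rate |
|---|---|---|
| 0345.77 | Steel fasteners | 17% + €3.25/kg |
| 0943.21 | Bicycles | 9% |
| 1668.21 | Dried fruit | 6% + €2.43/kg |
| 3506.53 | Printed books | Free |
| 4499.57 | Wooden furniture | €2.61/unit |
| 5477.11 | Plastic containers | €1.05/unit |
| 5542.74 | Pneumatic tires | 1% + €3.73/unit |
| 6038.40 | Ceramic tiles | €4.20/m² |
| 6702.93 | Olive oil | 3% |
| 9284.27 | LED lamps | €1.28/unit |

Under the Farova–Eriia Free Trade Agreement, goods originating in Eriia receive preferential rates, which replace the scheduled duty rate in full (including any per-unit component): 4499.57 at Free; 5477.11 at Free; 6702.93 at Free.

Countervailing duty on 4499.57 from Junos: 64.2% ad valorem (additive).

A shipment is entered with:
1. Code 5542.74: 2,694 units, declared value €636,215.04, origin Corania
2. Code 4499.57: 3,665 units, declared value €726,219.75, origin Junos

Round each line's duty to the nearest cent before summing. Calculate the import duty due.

€492,209.50

Line 1 (5542.74, Corania, 2,694 units, €636,215.04):
Base rate for 5542.74 is 1% + €3.73/unit.
Duty = €636,215.04 × 1% + 2,694 × €3.73 = €16,410.77.
Line 2 (4499.57, Junos, 3,665 units, €726,219.75):
Base rate for 4499.57 is €2.61/unit.
4499.57 has an FTA preferential rate, but origin Junos is not Eriia; base rate stands.
Additional duty on 4499.57 from Junos: +64.2% ad valorem. Applied ad valorem rate = 64.2%.
Duty = €726,219.75 × 64.2% + 3,665 × €2.61 = €475,798.73.
Total = €16,410.77 + €475,798.73 = €492,209.50.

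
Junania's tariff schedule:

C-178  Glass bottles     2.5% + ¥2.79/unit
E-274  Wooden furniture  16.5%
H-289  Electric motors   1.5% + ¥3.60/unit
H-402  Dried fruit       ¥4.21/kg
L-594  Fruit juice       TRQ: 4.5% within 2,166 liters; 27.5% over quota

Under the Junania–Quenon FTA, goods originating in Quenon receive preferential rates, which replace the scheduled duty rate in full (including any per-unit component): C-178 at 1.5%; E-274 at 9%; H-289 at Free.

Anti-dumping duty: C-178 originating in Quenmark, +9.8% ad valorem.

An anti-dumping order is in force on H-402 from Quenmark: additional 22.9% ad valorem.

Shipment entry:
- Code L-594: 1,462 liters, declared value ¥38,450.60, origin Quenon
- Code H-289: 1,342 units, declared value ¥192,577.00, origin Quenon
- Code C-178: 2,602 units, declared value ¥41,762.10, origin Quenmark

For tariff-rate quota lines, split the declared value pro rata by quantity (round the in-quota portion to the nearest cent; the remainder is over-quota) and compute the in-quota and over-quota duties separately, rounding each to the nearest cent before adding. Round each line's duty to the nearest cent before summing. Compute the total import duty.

¥14,126.60

Line 1 (L-594, Quenon, 1,462 liters, ¥38,450.60):
Code L-594 is under a tariff-rate quota (threshold 2,166 liters). Quantity 1,462 liters is within the quota, so the in-quota rate 4.5% applies to the full value.
Duty = ¥38,450.60 × 4.5% = ¥1,730.28.
Line 2 (H-289, Quenon, 1,342 units, ¥192,577.00):
Base rate for H-289 is 1.5% + ¥3.60/unit.
Origin Quenon qualifies under the Junania–Quenon agreement and H-289 is covered: preferential rate Free applies instead.
Duty = ¥192,577.00 × 0% = ¥0.00.
Line 3 (C-178, Quenmark, 2,602 units, ¥41,762.10):
Base rate for C-178 is 2.5% + ¥2.79/unit.
C-178 has an FTA preferential rate, but origin Quenmark is not Quenon; base rate stands.
Additional duty on C-178 from Quenmark: +9.8%. Applied ad valorem rate: 2.5% + 9.8% = 12.3%.
Duty = ¥41,762.10 × 12.3% + 2,602 × ¥2.79 = ¥12,396.32.
Total = ¥1,730.28 + ¥0.00 + ¥12,396.32 = ¥14,126.60.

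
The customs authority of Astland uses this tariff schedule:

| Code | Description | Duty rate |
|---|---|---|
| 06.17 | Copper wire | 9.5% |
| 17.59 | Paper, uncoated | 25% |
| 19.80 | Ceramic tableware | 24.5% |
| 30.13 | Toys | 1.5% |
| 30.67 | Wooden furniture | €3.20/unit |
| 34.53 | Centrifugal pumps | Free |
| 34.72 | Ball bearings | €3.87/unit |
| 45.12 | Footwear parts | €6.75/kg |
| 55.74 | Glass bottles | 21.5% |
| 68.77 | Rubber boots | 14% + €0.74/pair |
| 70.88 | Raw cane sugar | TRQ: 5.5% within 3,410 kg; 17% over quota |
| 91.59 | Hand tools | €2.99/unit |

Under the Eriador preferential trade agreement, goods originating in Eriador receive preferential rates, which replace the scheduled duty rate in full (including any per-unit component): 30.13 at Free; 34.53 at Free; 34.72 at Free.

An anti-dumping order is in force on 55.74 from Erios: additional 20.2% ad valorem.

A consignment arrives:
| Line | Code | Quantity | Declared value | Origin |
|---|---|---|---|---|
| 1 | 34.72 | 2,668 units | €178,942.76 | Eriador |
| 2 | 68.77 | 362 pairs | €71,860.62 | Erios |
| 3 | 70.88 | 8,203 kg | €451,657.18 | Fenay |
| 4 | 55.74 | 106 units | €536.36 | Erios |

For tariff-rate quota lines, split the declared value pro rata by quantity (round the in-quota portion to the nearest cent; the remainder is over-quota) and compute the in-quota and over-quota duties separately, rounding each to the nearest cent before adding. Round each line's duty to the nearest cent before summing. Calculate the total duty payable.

€65,741.97

Line 1 (34.72, Eriador, 2,668 units, €178,942.76):
Base rate for 34.72 is €3.87/unit.
Origin Eriador qualifies under the Astland–Eriador agreement and 34.72 is covered: preferential rate Free applies instead.
Duty = €178,942.76 × 0% = €0.00.
Line 2 (68.77, Erios, 362 pairs, €71,860.62):
Base rate for 68.77 is 14% + €0.74/pair.
Duty = €71,860.62 × 14% + 362 × €0.74 = €10,328.37.
Line 3 (70.88, Fenay, 8,203 kg, €451,657.18):
Code 70.88 is under a tariff-rate quota (threshold 3,410 kg). In-quota: 3,410 kg at 5.5%; over-quota: 4,793 kg at 17%.
Pro-rata value split: in-quota = €451,657.18 × 3,410/8,203 = €187,754.60; over-quota = €451,657.18 − €187,754.60 = €263,902.58.
In-quota duty = €187,754.60 × 5.5% = €10,326.50. Over-quota duty = €263,902.58 × 17% = €44,863.44.
Line duty = €10,326.50 + €44,863.44 = €55,189.94.
Line 4 (55.74, Erios, 106 units, €536.36):
Base rate for 55.74 is 21.5%.
Additional duty on 55.74 from Erios: +20.2%. Applied ad valorem rate: 21.5% + 20.2% = 41.7%.
Duty = €536.36 × 41.7% = €223.66.
Total = €0.00 + €10,328.37 + €55,189.94 + €223.66 = €65,741.97.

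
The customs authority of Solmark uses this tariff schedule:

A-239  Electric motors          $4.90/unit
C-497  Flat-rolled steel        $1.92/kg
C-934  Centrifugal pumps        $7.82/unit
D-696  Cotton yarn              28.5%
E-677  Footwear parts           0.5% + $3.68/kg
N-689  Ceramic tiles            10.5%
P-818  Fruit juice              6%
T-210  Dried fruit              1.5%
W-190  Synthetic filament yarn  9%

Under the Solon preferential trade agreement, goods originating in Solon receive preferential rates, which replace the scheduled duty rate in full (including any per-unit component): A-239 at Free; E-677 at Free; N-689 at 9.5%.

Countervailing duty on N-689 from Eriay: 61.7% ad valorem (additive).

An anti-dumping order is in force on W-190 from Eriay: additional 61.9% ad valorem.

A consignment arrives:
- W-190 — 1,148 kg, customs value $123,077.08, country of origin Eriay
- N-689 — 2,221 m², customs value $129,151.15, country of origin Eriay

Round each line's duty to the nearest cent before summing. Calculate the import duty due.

Line 1 (W-190, Eriay, 1,148 kg, $123,077.08):
Base rate for W-190 is 9%.
Additional duty on W-190 from Eriay: +61.9%. Applied ad valorem rate: 9% + 61.9% = 70.9%.
Duty = $123,077.08 × 70.9% = $87,261.65.
Line 2 (N-689, Eriay, 2,221 m², $129,151.15):
Base rate for N-689 is 10.5%.
N-689 has an FTA preferential rate, but origin Eriay is not Solon; base rate stands.
Additional duty on N-689 from Eriay: +61.7%. Applied ad valorem rate: 10.5% + 61.7% = 72.2%.
Duty = $129,151.15 × 72.2% = $93,247.13.
Total = $87,261.65 + $93,247.13 = $180,508.78.

$180,508.78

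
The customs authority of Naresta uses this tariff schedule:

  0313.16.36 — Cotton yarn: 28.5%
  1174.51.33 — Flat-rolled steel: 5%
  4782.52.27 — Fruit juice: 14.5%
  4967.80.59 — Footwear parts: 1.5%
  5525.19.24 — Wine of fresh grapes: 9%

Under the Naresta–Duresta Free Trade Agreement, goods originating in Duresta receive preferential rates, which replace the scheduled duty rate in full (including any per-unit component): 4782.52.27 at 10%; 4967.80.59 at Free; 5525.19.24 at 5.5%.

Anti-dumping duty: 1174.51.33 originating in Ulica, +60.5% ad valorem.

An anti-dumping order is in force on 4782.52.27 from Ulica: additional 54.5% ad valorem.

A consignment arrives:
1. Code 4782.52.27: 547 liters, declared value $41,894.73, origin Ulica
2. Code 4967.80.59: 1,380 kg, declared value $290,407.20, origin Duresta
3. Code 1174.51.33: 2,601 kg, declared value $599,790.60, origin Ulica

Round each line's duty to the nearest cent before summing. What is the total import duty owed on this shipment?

$421,770.20

Line 1 (4782.52.27, Ulica, 547 liters, $41,894.73):
Base rate for 4782.52.27 is 14.5%.
4782.52.27 has an FTA preferential rate, but origin Ulica is not Duresta; base rate stands.
Additional duty on 4782.52.27 from Ulica: +54.5%. Applied ad valorem rate: 14.5% + 54.5% = 69%.
Duty = $41,894.73 × 69% = $28,907.36.
Line 2 (4967.80.59, Duresta, 1,380 kg, $290,407.20):
Base rate for 4967.80.59 is 1.5%.
Origin Duresta qualifies under the Naresta–Duresta agreement and 4967.80.59 is covered: preferential rate Free applies instead.
Duty = $290,407.20 × 0% = $0.00.
Line 3 (1174.51.33, Ulica, 2,601 kg, $599,790.60):
Base rate for 1174.51.33 is 5%.
Additional duty on 1174.51.33 from Ulica: +60.5%. Applied ad valorem rate: 5% + 60.5% = 65.5%.
Duty = $599,790.60 × 65.5% = $392,862.84.
Total = $28,907.36 + $0.00 + $392,862.84 = $421,770.20.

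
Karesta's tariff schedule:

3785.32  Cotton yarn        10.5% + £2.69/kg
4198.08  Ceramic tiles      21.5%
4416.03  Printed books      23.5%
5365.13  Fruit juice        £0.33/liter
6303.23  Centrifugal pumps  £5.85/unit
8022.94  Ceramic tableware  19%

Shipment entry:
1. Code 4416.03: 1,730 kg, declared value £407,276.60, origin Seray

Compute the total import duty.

Line 1 (4416.03, Seray, 1,730 kg, £407,276.60):
Base rate for 4416.03 is 23.5%.
Duty = £407,276.60 × 23.5% = £95,710.00.

£95,710.00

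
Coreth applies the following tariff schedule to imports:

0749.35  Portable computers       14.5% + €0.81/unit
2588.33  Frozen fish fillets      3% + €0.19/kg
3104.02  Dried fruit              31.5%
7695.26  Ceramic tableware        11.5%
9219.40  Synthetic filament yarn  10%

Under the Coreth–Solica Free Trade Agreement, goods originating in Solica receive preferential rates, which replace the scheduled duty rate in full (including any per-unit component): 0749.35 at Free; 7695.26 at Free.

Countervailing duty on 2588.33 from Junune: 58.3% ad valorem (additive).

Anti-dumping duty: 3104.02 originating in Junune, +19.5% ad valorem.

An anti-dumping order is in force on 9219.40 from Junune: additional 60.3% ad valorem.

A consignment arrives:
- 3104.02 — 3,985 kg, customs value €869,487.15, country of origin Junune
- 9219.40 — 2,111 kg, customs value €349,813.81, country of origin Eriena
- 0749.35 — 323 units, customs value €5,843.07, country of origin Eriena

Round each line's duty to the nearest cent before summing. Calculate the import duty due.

€479,528.71

Line 1 (3104.02, Junune, 3,985 kg, €869,487.15):
Base rate for 3104.02 is 31.5%.
Additional duty on 3104.02 from Junune: +19.5%. Applied ad valorem rate: 31.5% + 19.5% = 51%.
Duty = €869,487.15 × 51% = €443,438.45.
Line 2 (9219.40, Eriena, 2,111 kg, €349,813.81):
Base rate for 9219.40 is 10%.
The additional-duty order on 9219.40 targets Junune, not Eriena; it does not apply.
Duty = €349,813.81 × 10% = €34,981.38.
Line 3 (0749.35, Eriena, 323 units, €5,843.07):
Base rate for 0749.35 is 14.5% + €0.81/unit.
0749.35 has an FTA preferential rate, but origin Eriena is not Solica; base rate stands.
Duty = €5,843.07 × 14.5% + 323 × €0.81 = €1,108.88.
Total = €443,438.45 + €34,981.38 + €1,108.88 = €479,528.71.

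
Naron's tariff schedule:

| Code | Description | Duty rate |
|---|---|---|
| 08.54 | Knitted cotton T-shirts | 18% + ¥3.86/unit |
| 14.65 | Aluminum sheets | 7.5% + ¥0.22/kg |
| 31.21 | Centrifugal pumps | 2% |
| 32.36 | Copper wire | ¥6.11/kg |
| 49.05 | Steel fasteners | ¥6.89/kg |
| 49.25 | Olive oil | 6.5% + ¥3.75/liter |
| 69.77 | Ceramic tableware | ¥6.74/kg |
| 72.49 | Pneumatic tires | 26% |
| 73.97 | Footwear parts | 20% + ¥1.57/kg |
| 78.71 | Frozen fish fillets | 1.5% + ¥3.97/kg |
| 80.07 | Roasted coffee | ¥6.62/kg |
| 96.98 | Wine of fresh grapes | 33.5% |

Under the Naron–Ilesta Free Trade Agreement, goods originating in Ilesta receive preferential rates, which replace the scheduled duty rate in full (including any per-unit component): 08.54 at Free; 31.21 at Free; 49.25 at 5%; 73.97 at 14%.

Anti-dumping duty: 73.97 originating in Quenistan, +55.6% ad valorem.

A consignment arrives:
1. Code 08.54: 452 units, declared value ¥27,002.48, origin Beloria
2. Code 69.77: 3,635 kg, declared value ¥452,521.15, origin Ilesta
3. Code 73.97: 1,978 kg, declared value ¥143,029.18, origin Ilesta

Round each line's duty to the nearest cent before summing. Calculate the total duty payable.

Line 1 (08.54, Beloria, 452 units, ¥27,002.48):
Base rate for 08.54 is 18% + ¥3.86/unit.
08.54 has an FTA preferential rate, but origin Beloria is not Ilesta; base rate stands.
Duty = ¥27,002.48 × 18% + 452 × ¥3.86 = ¥6,605.17.
Line 2 (69.77, Ilesta, 3,635 kg, ¥452,521.15):
Base rate for 69.77 is ¥6.74/kg.
Origin Ilesta is the FTA partner but 69.77 is not on the preference list; base rate stands.
Duty = 3,635 × ¥6.74 = ¥24,499.90.
Line 3 (73.97, Ilesta, 1,978 kg, ¥143,029.18):
Base rate for 73.97 is 20% + ¥1.57/kg.
Origin Ilesta qualifies under the Naron–Ilesta agreement and 73.97 is covered: preferential rate 14% applies instead.
The additional-duty order on 73.97 targets Quenistan, not Ilesta; it does not apply.
Duty = ¥143,029.18 × 14% = ¥20,024.09.
Total = ¥6,605.17 + ¥24,499.90 + ¥20,024.09 = ¥51,129.16.

¥51,129.16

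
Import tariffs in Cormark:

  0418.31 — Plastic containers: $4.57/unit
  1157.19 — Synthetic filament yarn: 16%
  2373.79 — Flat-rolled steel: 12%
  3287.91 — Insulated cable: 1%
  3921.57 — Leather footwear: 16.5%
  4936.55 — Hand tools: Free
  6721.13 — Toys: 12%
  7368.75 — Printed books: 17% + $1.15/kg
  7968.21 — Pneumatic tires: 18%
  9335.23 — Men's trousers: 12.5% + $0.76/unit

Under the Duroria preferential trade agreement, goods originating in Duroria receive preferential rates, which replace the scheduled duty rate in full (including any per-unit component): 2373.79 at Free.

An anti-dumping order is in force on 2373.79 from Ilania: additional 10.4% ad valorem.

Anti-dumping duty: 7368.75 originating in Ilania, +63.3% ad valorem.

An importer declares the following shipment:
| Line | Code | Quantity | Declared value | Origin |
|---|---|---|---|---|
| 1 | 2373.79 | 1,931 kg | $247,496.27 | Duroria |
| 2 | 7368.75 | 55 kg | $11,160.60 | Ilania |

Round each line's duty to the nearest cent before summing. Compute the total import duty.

$9,025.21

Line 1 (2373.79, Duroria, 1,931 kg, $247,496.27):
Base rate for 2373.79 is 12%.
Origin Duroria qualifies under the Cormark–Duroria agreement and 2373.79 is covered: preferential rate Free applies instead.
The additional-duty order on 2373.79 targets Ilania, not Duroria; it does not apply.
Duty = $247,496.27 × 0% = $0.00.
Line 2 (7368.75, Ilania, 55 kg, $11,160.60):
Base rate for 7368.75 is 17% + $1.15/kg.
Additional duty on 7368.75 from Ilania: +63.3%. Applied ad valorem rate: 17% + 63.3% = 80.3%.
Duty = $11,160.60 × 80.3% + 55 × $1.15 = $9,025.21.
Total = $0.00 + $9,025.21 = $9,025.21.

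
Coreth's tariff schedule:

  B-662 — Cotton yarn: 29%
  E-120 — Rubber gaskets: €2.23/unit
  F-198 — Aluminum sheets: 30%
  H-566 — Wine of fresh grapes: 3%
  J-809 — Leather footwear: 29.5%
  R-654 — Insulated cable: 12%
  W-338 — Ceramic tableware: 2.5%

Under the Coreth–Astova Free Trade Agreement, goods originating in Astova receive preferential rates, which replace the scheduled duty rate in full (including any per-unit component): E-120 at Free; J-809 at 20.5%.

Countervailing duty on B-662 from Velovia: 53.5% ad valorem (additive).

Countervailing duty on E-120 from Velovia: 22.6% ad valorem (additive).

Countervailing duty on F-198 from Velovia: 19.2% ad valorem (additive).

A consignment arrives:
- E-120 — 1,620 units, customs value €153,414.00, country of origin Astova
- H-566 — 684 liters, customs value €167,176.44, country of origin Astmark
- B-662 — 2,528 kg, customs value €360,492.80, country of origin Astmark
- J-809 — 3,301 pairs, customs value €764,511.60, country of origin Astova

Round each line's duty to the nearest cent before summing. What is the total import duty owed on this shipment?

€266,283.08

Line 1 (E-120, Astova, 1,620 units, €153,414.00):
Base rate for E-120 is €2.23/unit.
Origin Astova qualifies under the Coreth–Astova agreement and E-120 is covered: preferential rate Free applies instead.
The additional-duty order on E-120 targets Velovia, not Astova; it does not apply.
Duty = €153,414.00 × 0% = €0.00.
Line 2 (H-566, Astmark, 684 liters, €167,176.44):
Base rate for H-566 is 3%.
Duty = €167,176.44 × 3% = €5,015.29.
Line 3 (B-662, Astmark, 2,528 kg, €360,492.80):
Base rate for B-662 is 29%.
The additional-duty order on B-662 targets Velovia, not Astmark; it does not apply.
Duty = €360,492.80 × 29% = €104,542.91.
Line 4 (J-809, Astova, 3,301 pairs, €764,511.60):
Base rate for J-809 is 29.5%.
Origin Astova qualifies under the Coreth–Astova agreement and J-809 is covered: preferential rate 20.5% applies instead.
Duty = €764,511.60 × 20.5% = €156,724.88.
Total = €0.00 + €5,015.29 + €104,542.91 + €156,724.88 = €266,283.08.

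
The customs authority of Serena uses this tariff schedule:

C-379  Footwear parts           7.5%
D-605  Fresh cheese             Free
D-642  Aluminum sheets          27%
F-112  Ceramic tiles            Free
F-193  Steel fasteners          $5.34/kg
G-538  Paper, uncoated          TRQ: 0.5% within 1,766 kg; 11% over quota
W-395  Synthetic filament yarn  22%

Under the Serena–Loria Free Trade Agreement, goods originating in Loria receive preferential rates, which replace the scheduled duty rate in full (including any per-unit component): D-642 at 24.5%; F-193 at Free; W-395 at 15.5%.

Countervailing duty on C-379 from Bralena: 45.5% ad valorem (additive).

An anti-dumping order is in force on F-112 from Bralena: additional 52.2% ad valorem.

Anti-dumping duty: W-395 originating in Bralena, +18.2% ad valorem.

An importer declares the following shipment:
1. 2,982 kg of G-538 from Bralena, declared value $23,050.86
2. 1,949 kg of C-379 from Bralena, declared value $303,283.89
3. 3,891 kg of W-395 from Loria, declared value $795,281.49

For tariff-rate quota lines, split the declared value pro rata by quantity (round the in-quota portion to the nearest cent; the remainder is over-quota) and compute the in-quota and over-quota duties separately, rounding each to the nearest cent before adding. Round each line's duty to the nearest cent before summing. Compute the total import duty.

Line 1 (G-538, Bralena, 2,982 kg, $23,050.86):
Code G-538 is under a tariff-rate quota (threshold 1,766 kg). In-quota: 1,766 kg at 0.5%; over-quota: 1,216 kg at 11%.
Pro-rata value split: in-quota = $23,050.86 × 1,766/2,982 = $13,651.18; over-quota = $23,050.86 − $13,651.18 = $9,399.68.
In-quota duty = $13,651.18 × 0.5% = $68.26. Over-quota duty = $9,399.68 × 11% = $1,033.96.
Line duty = $68.26 + $1,033.96 = $1,102.22.
Line 2 (C-379, Bralena, 1,949 kg, $303,283.89):
Base rate for C-379 is 7.5%.
Additional duty on C-379 from Bralena: +45.5%. Applied ad valorem rate: 7.5% + 45.5% = 53%.
Duty = $303,283.89 × 53% = $160,740.46.
Line 3 (W-395, Loria, 3,891 kg, $795,281.49):
Base rate for W-395 is 22%.
Origin Loria qualifies under the Serena–Loria agreement and W-395 is covered: preferential rate 15.5% applies instead.
The additional-duty order on W-395 targets Bralena, not Loria; it does not apply.
Duty = $795,281.49 × 15.5% = $123,268.63.
Total = $1,102.22 + $160,740.46 + $123,268.63 = $285,111.31.

$285,111.31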